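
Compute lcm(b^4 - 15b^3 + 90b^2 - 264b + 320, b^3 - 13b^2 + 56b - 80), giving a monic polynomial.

Repeated division with remainder:
  b^4 - 15b^3 + 90b^2 - 264b + 320 = (b - 2)(b^3 - 13b^2 + 56b - 80) + (8b^2 - 72b + 160)
  b^3 - 13b^2 + 56b - 80 = ((1/8)b - 1/2)(8b^2 - 72b + 160) + (0)
Last nonzero remainder: 8b^2 - 72b + 160. Dividing through by 8 gives the monic gcd b^2 - 9b + 20.
Then lcm(f, g) = f·g / gcd(f, g); expanding and making the result monic gives the answer.

b^5 - 19b^4 + 150b^3 - 624b^2 + 1376b - 1280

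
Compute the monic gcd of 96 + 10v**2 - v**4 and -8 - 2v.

Euclidean algorithm in ℚ[v]:
  -v**4 + 10v**2 + 96 = ((1/2)v**3 - 2v**2 + 3v - 12)(-2v - 8) + (0)
Last nonzero remainder: -2v - 8. Dividing through by -2 gives the monic gcd v + 4.

4 + v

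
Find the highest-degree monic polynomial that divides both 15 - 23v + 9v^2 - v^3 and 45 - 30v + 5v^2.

-3 + v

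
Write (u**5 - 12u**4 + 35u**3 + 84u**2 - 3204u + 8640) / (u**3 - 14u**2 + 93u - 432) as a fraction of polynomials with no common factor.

(u**3 - 7u**2 - 48u + 180)/(u - 9)

Apply the Euclidean algorithm:
  u**5 - 12u**4 + 35u**3 + 84u**2 - 3204u + 8640 = (u**2 + 2u - 30)(u**3 - 14u**2 + 93u - 432) + (-90u**2 + 450u - 4320)
  u**3 - 14u**2 + 93u - 432 = (-(1/90)u + 1/10)(-90u**2 + 450u - 4320) + (0)
Last nonzero remainder: -90u**2 + 450u - 4320. Dividing through by -90 gives the monic gcd u**2 - 5u + 48.
Cancel u**2 - 5u + 48 from numerator and denominator to get the reduced form.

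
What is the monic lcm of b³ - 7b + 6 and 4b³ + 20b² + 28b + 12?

Euclidean algorithm in ℚ[b]:
  b³ - 7b + 6 = (1/4)(4b³ + 20b² + 28b + 12) + (-5b² - 14b + 3)
  4b³ + 20b² + 28b + 12 = (-(4/5)b - 44/25)(-5b² - 14b + 3) + ((144/25)b + 432/25)
  -5b² - 14b + 3 = (-(125/144)b + 25/144)((144/25)b + 432/25) + (0)
Last nonzero remainder: (144/25)b + 432/25. Dividing through by 144/25 gives the monic gcd b + 3.
Then lcm(f, g) = f·g / gcd(f, g); expanding and making the result monic gives the answer.

b⁵ + 2b⁴ - 6b³ - 8b² + 5b + 6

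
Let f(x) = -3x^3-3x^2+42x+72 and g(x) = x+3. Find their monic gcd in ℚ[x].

x+3

Repeated division with remainder:
  -3x^3-3x^2+42x+72 = (-3x^2+6x+24)(x+3) + (0)
The last nonzero remainder x+3 is already monic.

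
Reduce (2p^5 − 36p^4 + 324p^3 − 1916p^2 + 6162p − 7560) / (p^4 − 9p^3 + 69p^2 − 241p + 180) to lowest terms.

(2p^2 − 20p + 42)/(p − 1)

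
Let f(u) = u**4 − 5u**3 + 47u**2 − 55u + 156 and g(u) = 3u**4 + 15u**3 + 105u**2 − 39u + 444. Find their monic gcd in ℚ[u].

u**2 − u + 4

Repeated division with remainder:
  u**4 − 5u**3 + 47u**2 − 55u + 156 = (1/3)(3u**4 + 15u**3 + 105u**2 − 39u + 444) + (−10u**3 + 12u**2 − 42u + 8)
  3u**4 + 15u**3 + 105u**2 − 39u + 444 = (−(3/10)u − 93/50)(−10u**3 + 12u**2 − 42u + 8) + ((2868/25)u**2 − (2868/25)u + 11472/25)
  −10u**3 + 12u**2 − 42u + 8 = (−(125/1434)u + 25/1434)((2868/25)u**2 − (2868/25)u + 11472/25) + (0)
Last nonzero remainder: (2868/25)u**2 − (2868/25)u + 11472/25. Dividing through by 2868/25 gives the monic gcd u**2 − u + 4.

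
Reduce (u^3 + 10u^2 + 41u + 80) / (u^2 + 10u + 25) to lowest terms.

(u^2 + 5u + 16)/(u + 5)

Repeated division with remainder:
  u^3 + 10u^2 + 41u + 80 = (u)(u^2 + 10u + 25) + (16u + 80)
  u^2 + 10u + 25 = ((1/16)u + 5/16)(16u + 80) + (0)
Last nonzero remainder: 16u + 80. Dividing through by 16 gives the monic gcd u + 5.
Cancel u + 5 from numerator and denominator to get the reduced form.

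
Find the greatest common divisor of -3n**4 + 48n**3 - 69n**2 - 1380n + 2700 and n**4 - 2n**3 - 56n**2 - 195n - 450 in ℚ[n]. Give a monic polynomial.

n**2 - 5n - 50

Euclidean algorithm in ℚ[n]:
  -3n**4 + 48n**3 - 69n**2 - 1380n + 2700 = (-3)(n**4 - 2n**3 - 56n**2 - 195n - 450) + (42n**3 - 237n**2 - 1965n + 1350)
  n**4 - 2n**3 - 56n**2 - 195n - 450 = ((1/42)n + 17/196)(42n**3 - 237n**2 - 1965n + 1350) + ((2223/196)n**2 - (11115/196)n - 55575/98)
  42n**3 - 237n**2 - 1965n + 1350 = ((2744/741)n - 588/247)((2223/196)n**2 - (11115/196)n - 55575/98) + (0)
Last nonzero remainder: (2223/196)n**2 - (11115/196)n - 55575/98. Dividing through by 2223/196 gives the monic gcd n**2 - 5n - 50.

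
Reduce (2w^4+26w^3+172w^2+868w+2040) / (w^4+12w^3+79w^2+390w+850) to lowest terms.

Repeated division with remainder:
  2w^4+26w^3+172w^2+868w+2040 = (2)(w^4+12w^3+79w^2+390w+850) + (2w^3+14w^2+88w+340)
  w^4+12w^3+79w^2+390w+850 = ((1/2)w+5/2)(2w^3+14w^2+88w+340) + (0)
Last nonzero remainder: 2w^3+14w^2+88w+340. Dividing through by 2 gives the monic gcd w^3+7w^2+44w+170.
Cancel w^3+7w^2+44w+170 from numerator and denominator to get the reduced form.

(2w+12)/(w+5)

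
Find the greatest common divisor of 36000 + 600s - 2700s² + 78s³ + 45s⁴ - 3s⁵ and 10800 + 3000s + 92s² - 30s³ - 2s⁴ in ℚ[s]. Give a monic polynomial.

Euclidean algorithm in ℚ[s]:
  -3s⁵ + 45s⁴ + 78s³ - 2700s² + 600s + 36000 = ((3/2)s - 45)(-2s⁴ - 30s³ + 92s² + 3000s + 10800) + (-1410s³ - 3060s² + 119400s + 522000)
  -2s⁴ - 30s³ + 92s² + 3000s + 10800 = ((1/705)s + 201/11045)(-1410s³ - 3060s² + 119400s + 522000) + (-(47880/2209)s² + (191520/2209)s + 2872800/2209)
  -1410s³ - 3060s² + 119400s + 522000 = ((103823/1596)s + 320305/798)(-(47880/2209)s² + (191520/2209)s + 2872800/2209) + (0)
Last nonzero remainder: -(47880/2209)s² + (191520/2209)s + 2872800/2209. Dividing through by -47880/2209 gives the monic gcd s² - 4s - 60.

-60 - 4s + s²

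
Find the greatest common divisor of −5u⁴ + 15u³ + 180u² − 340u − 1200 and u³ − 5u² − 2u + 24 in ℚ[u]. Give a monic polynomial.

Euclidean algorithm in ℚ[u]:
  −5u⁴ + 15u³ + 180u² − 340u − 1200 = (−5u − 10)(u³ − 5u² − 2u + 24) + (120u² − 240u − 960)
  u³ − 5u² − 2u + 24 = ((1/120)u − 1/40)(120u² − 240u − 960) + (0)
Last nonzero remainder: 120u² − 240u − 960. Dividing through by 120 gives the monic gcd u² − 2u − 8.

u² − 2u − 8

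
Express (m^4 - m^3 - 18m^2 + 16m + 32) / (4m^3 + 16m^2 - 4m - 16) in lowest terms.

Apply the Euclidean algorithm:
  m^4 - m^3 - 18m^2 + 16m + 32 = ((1/4)m - 5/4)(4m^3 + 16m^2 - 4m - 16) + (3m^2 + 15m + 12)
  4m^3 + 16m^2 - 4m - 16 = ((4/3)m - 4/3)(3m^2 + 15m + 12) + (0)
Last nonzero remainder: 3m^2 + 15m + 12. Dividing through by 3 gives the monic gcd m^2 + 5m + 4.
Cancel m^2 + 5m + 4 from numerator and denominator to get the reduced form.

(m^2 - 6m + 8)/(4m - 4)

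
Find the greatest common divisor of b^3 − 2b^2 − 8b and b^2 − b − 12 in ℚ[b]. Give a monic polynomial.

By polynomial division,
  b^3 − 2b^2 − 8b = (b − 1)(b^2 − b − 12) + (3b − 12)
  b^2 − b − 12 = ((1/3)b + 1)(3b − 12) + (0)
Last nonzero remainder: 3b − 12. Dividing through by 3 gives the monic gcd b − 4.

b − 4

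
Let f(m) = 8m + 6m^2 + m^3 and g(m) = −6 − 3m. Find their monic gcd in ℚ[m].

2 + m

Apply the Euclidean algorithm:
  m^3 + 6m^2 + 8m = (−(1/3)m^2 − (4/3)m)(−3m − 6) + (0)
Last nonzero remainder: −3m − 6. Dividing through by −3 gives the monic gcd m + 2.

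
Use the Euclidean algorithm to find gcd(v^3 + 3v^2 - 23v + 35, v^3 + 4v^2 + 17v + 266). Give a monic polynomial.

v + 7

Euclidean algorithm in ℚ[v]:
  v^3 + 3v^2 - 23v + 35 = (v^3 + 4v^2 + 17v + 266) + (-v^2 - 40v - 231)
  v^3 + 4v^2 + 17v + 266 = (-v + 36)(-v^2 - 40v - 231) + (1226v + 8582)
  -v^2 - 40v - 231 = (-(1/1226)v - 33/1226)(1226v + 8582) + (0)
Last nonzero remainder: 1226v + 8582. Dividing through by 1226 gives the monic gcd v + 7.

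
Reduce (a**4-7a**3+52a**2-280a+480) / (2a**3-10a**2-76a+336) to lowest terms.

Repeated division with remainder:
  a**4-7a**3+52a**2-280a+480 = ((1/2)a-1)(2a**3-10a**2-76a+336) + (80a**2-524a+816)
  2a**3-10a**2-76a+336 = ((1/40)a+31/800)(80a**2-524a+816) + (-(15219/200)a+15219/50)
  80a**2-524a+816 = (-(16000/15219)a+13600/5073)(-(15219/200)a+15219/50) + (0)
Last nonzero remainder: -(15219/200)a+15219/50. Dividing through by -15219/200 gives the monic gcd a-4.
Cancel a-4 from numerator and denominator to get the reduced form.

(a**3-3a**2+40a-120)/(2a**2-2a-84)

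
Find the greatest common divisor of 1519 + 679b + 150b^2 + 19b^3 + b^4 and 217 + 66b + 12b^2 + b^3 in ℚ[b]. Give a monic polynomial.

217 + 66b + 12b^2 + b^3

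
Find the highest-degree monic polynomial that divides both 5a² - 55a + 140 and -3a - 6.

1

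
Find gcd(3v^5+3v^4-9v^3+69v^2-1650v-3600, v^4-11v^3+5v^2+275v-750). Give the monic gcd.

By polynomial division,
  3v^5+3v^4-9v^3+69v^2-1650v-3600 = (3v+36)(v^4-11v^3+5v^2+275v-750) + (372v^3-936v^2-9300v+23400)
  v^4-11v^3+5v^2+275v-750 = ((1/372)v-263/11532)(372v^3-936v^2-9300v+23400) + ((8316/961)v^2-207900/961)
  372v^3-936v^2-9300v+23400 = ((29791/693)v-24986/231)((8316/961)v^2-207900/961) + (0)
Last nonzero remainder: (8316/961)v^2-207900/961. Dividing through by 8316/961 gives the monic gcd v^2-25.

v^2-25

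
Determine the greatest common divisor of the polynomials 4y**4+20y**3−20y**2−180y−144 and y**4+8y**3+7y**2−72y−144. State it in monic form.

By polynomial division,
  4y**4+20y**3−20y**2−180y−144 = (4)(y**4+8y**3+7y**2−72y−144) + (−12y**3−48y**2+108y+432)
  y**4+8y**3+7y**2−72y−144 = (−(1/12)y−1/3)(−12y**3−48y**2+108y+432) + (0)
Last nonzero remainder: −12y**3−48y**2+108y+432. Dividing through by −12 gives the monic gcd y**3+4y**2−9y−36.

y**3+4y**2−9y−36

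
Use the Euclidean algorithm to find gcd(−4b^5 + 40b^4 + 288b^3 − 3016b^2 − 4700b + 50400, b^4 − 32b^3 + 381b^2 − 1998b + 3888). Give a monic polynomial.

Euclidean algorithm in ℚ[b]:
  −4b^5 + 40b^4 + 288b^3 − 3016b^2 − 4700b + 50400 = (−4b − 88)(b^4 − 32b^3 + 381b^2 − 1998b + 3888) + (−1004b^3 + 22520b^2 − 164972b + 392544)
  b^4 − 32b^3 + 381b^2 − 1998b + 3888 = (−(1/1004)b + 1201/126002)(−1004b^3 + 22520b^2 − 164972b + 392544) + ((128128/63001)b^2 − (2178176/63001)b + 9225216/63001)
  −1004b^3 + 22520b^2 − 164972b + 392544 = (−(15813251/32032)b + 85870363/32032)((128128/63001)b^2 − (2178176/63001)b + 9225216/63001) + (0)
Last nonzero remainder: (128128/63001)b^2 − (2178176/63001)b + 9225216/63001. Dividing through by 128128/63001 gives the monic gcd b^2 − 17b + 72.

b^2 − 17b + 72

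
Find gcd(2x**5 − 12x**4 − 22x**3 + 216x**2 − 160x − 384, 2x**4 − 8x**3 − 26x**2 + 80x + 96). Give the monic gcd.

x**3 − 7x**2 + 8x + 16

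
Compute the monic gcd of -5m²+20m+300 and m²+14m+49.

1

Apply the Euclidean algorithm:
  -5m²+20m+300 = (-5)(m²+14m+49) + (90m+545)
  m²+14m+49 = ((1/90)m+143/1620)(90m+545) + (289/324)
  90m+545 = ((29160/289)m+176580/289)(289/324) + (0)
The last nonzero remainder is the constant 289/324, so the polynomials are coprime and gcd = 1.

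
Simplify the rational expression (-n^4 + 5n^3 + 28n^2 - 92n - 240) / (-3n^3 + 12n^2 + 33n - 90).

(n^3 - 28n - 48)/(3n^2 + 3n - 18)

Apply the Euclidean algorithm:
  -n^4 + 5n^3 + 28n^2 - 92n - 240 = ((1/3)n - 1/3)(-3n^3 + 12n^2 + 33n - 90) + (21n^2 - 51n - 270)
  -3n^3 + 12n^2 + 33n - 90 = (-(1/7)n + 11/49)(21n^2 - 51n - 270) + ((288/49)n - 1440/49)
  21n^2 - 51n - 270 = ((343/96)n + 147/16)((288/49)n - 1440/49) + (0)
Last nonzero remainder: (288/49)n - 1440/49. Dividing through by 288/49 gives the monic gcd n - 5.
Cancel n - 5 from numerator and denominator to get the reduced form.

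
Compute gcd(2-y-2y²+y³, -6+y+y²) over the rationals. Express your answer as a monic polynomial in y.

-2+y

Repeated division with remainder:
  y³-2y²-y+2 = (y-3)(y²+y-6) + (8y-16)
  y²+y-6 = ((1/8)y+3/8)(8y-16) + (0)
Last nonzero remainder: 8y-16. Dividing through by 8 gives the monic gcd y-2.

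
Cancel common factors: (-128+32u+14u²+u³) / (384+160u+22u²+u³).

Repeated division with remainder:
  u³+14u²+32u-128 = (u³+22u²+160u+384) + (-8u²-128u-512)
  u³+22u²+160u+384 = (-(1/8)u-3/4)(-8u²-128u-512) + (0)
Last nonzero remainder: -8u²-128u-512. Dividing through by -8 gives the monic gcd u²+16u+64.
Cancel u²+16u+64 from numerator and denominator to get the reduced form.

(-2+u)/(6+u)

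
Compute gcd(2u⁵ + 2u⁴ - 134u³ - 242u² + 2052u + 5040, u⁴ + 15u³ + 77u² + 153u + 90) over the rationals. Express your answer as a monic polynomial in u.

u² + 9u + 18

Euclidean algorithm in ℚ[u]:
  2u⁵ + 2u⁴ - 134u³ - 242u² + 2052u + 5040 = (2u - 28)(u⁴ + 15u³ + 77u² + 153u + 90) + (132u³ + 1608u² + 6156u + 7560)
  u⁴ + 15u³ + 77u² + 153u + 90 = ((1/132)u + 31/1452)(132u³ + 1608u² + 6156u + 7560) + (-(480/121)u² - (4320/121)u - 8640/121)
  132u³ + 1608u² + 6156u + 7560 = (-(1331/40)u - 847/8)(-(480/121)u² - (4320/121)u - 8640/121) + (0)
Last nonzero remainder: -(480/121)u² - (4320/121)u - 8640/121. Dividing through by -480/121 gives the monic gcd u² + 9u + 18.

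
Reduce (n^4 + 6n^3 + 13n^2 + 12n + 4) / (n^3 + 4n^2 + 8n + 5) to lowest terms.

Repeated division with remainder:
  n^4 + 6n^3 + 13n^2 + 12n + 4 = (n + 2)(n^3 + 4n^2 + 8n + 5) + (-3n^2 - 9n - 6)
  n^3 + 4n^2 + 8n + 5 = (-(1/3)n - 1/3)(-3n^2 - 9n - 6) + (3n + 3)
  -3n^2 - 9n - 6 = (-n - 2)(3n + 3) + (0)
Last nonzero remainder: 3n + 3. Dividing through by 3 gives the monic gcd n + 1.
Cancel n + 1 from numerator and denominator to get the reduced form.

(n^3 + 5n^2 + 8n + 4)/(n^2 + 3n + 5)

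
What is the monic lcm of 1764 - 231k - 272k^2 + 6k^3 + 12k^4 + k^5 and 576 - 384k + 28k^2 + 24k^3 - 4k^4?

Repeated division with remainder:
  k^5 + 12k^4 + 6k^3 - 272k^2 - 231k + 1764 = (-(1/4)k - 9/2)(-4k^4 + 24k^3 + 28k^2 - 384k + 576) + (121k^3 - 242k^2 - 1815k + 4356)
  -4k^4 + 24k^3 + 28k^2 - 384k + 576 = (-(4/121)k + 16/121)(121k^3 - 242k^2 - 1815k + 4356) + (0)
Last nonzero remainder: 121k^3 - 242k^2 - 1815k + 4356. Dividing through by 121 gives the monic gcd k^3 - 2k^2 - 15k + 36.
Then lcm(f, g) = f·g / gcd(f, g); expanding and making the result monic gives the answer.

-7056 + 2688k + 857k^2 - 296k^3 - 42k^4 + 8k^5 + k^6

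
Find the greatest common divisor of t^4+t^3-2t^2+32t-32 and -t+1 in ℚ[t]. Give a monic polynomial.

t-1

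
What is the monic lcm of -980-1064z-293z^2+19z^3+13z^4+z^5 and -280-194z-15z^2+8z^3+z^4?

Apply the Euclidean algorithm:
  z^5+13z^4+19z^3-293z^2-1064z-980 = (z+5)(z^4+8z^3-15z^2-194z-280) + (-6z^3-24z^2+186z+420)
  z^4+8z^3-15z^2-194z-280 = (-(1/6)z-2/3)(-6z^3-24z^2+186z+420) + (0)
Last nonzero remainder: -6z^3-24z^2+186z+420. Dividing through by -6 gives the monic gcd z^3+4z^2-31z-70.
Then lcm(f, g) = f·g / gcd(f, g); expanding and making the result monic gives the answer.

-3920-5236z-2236z^2-217z^3+71z^4+17z^5+z^6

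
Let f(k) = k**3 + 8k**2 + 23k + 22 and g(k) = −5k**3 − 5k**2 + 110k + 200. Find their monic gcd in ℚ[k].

By polynomial division,
  k**3 + 8k**2 + 23k + 22 = (−1/5)(−5k**3 − 5k**2 + 110k + 200) + (7k**2 + 45k + 62)
  −5k**3 − 5k**2 + 110k + 200 = (−(5/7)k + 190/49)(7k**2 + 45k + 62) + (−(990/49)k − 1980/49)
  7k**2 + 45k + 62 = (−(343/990)k − 1519/990)(−(990/49)k − 1980/49) + (0)
Last nonzero remainder: −(990/49)k − 1980/49. Dividing through by −990/49 gives the monic gcd k + 2.

k + 2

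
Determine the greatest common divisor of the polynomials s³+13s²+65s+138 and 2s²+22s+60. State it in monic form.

s+6

By polynomial division,
  s³+13s²+65s+138 = ((1/2)s+1)(2s²+22s+60) + (13s+78)
  2s²+22s+60 = ((2/13)s+10/13)(13s+78) + (0)
Last nonzero remainder: 13s+78. Dividing through by 13 gives the monic gcd s+6.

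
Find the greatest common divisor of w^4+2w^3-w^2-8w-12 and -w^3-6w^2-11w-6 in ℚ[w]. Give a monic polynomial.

Repeated division with remainder:
  w^4+2w^3-w^2-8w-12 = (-w+4)(-w^3-6w^2-11w-6) + (12w^2+30w+12)
  -w^3-6w^2-11w-6 = (-(1/12)w-7/24)(12w^2+30w+12) + (-(5/4)w-5/2)
  12w^2+30w+12 = (-(48/5)w-24/5)(-(5/4)w-5/2) + (0)
Last nonzero remainder: -(5/4)w-5/2. Dividing through by -5/4 gives the monic gcd w+2.

w+2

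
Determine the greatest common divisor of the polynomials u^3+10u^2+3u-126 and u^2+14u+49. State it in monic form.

u+7

By polynomial division,
  u^3+10u^2+3u-126 = (u-4)(u^2+14u+49) + (10u+70)
  u^2+14u+49 = ((1/10)u+7/10)(10u+70) + (0)
Last nonzero remainder: 10u+70. Dividing through by 10 gives the monic gcd u+7.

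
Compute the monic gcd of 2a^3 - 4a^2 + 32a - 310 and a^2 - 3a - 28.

By polynomial division,
  2a^3 - 4a^2 + 32a - 310 = (2a + 2)(a^2 - 3a - 28) + (94a - 254)
  a^2 - 3a - 28 = ((1/94)a - 7/2209)(94a - 254) + (-63630/2209)
  94a - 254 = (-(103823/31815)a + 280543/31815)(-63630/2209) + (0)
The last nonzero remainder is the constant -63630/2209, so the polynomials are coprime and gcd = 1.

1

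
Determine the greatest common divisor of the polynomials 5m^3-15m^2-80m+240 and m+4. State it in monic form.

m+4

By polynomial division,
  5m^3-15m^2-80m+240 = (5m^2-35m+60)(m+4) + (0)
The last nonzero remainder m+4 is already monic.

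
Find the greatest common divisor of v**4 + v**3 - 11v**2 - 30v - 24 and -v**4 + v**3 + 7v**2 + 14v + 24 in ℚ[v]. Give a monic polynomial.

Repeated division with remainder:
  v**4 + v**3 - 11v**2 - 30v - 24 = (-1)(-v**4 + v**3 + 7v**2 + 14v + 24) + (2v**3 - 4v**2 - 16v)
  -v**4 + v**3 + 7v**2 + 14v + 24 = (-(1/2)v - 1/2)(2v**3 - 4v**2 - 16v) + (-3v**2 + 6v + 24)
  2v**3 - 4v**2 - 16v = (-(2/3)v)(-3v**2 + 6v + 24) + (0)
Last nonzero remainder: -3v**2 + 6v + 24. Dividing through by -3 gives the monic gcd v**2 - 2v - 8.

v**2 - 2v - 8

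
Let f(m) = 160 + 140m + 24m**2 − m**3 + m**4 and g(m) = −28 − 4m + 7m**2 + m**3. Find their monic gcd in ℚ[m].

By polynomial division,
  m**4 − m**3 + 24m**2 + 140m + 160 = (m − 8)(m**3 + 7m**2 − 4m − 28) + (84m**2 + 136m − 64)
  m**3 + 7m**2 − 4m − 28 = ((1/84)m + 113/1764)(84m**2 + 136m − 64) + (−(5270/441)m − 10540/441)
  84m**2 + 136m − 64 = (−(18522/2635)m + 7056/2635)(−(5270/441)m − 10540/441) + (0)
Last nonzero remainder: −(5270/441)m − 10540/441. Dividing through by −5270/441 gives the monic gcd m + 2.

2 + m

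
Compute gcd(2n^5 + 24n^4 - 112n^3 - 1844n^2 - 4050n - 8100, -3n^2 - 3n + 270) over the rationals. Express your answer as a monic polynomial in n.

Euclidean algorithm in ℚ[n]:
  2n^5 + 24n^4 - 112n^3 - 1844n^2 - 4050n - 8100 = (-(2/3)n^3 - (22/3)n^2 - (46/3)n - 30)(-3n^2 - 3n + 270) + (0)
Last nonzero remainder: -3n^2 - 3n + 270. Dividing through by -3 gives the monic gcd n^2 + n - 90.

n^2 + n - 90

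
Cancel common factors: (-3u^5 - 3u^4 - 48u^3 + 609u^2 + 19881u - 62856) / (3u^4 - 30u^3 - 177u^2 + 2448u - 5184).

(-u^2 - 3u - 97)/(u - 8)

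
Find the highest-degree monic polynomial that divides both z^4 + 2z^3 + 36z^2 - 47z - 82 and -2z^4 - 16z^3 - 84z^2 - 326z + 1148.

z^3 + z^2 + 35z - 82

Euclidean algorithm in ℚ[z]:
  z^4 + 2z^3 + 36z^2 - 47z - 82 = (-1/2)(-2z^4 - 16z^3 - 84z^2 - 326z + 1148) + (-6z^3 - 6z^2 - 210z + 492)
  -2z^4 - 16z^3 - 84z^2 - 326z + 1148 = ((1/3)z + 7/3)(-6z^3 - 6z^2 - 210z + 492) + (0)
Last nonzero remainder: -6z^3 - 6z^2 - 210z + 492. Dividing through by -6 gives the monic gcd z^3 + z^2 + 35z - 82.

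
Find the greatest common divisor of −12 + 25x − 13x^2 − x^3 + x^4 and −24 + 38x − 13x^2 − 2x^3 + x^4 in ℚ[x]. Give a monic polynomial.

Euclidean algorithm in ℚ[x]:
  x^4 − x^3 − 13x^2 + 25x − 12 = (x^4 − 2x^3 − 13x^2 + 38x − 24) + (x^3 − 13x + 12)
  x^4 − 2x^3 − 13x^2 + 38x − 24 = (x − 2)(x^3 − 13x + 12) + (0)
The last nonzero remainder x^3 − 13x + 12 is already monic.

12 − 13x + x^3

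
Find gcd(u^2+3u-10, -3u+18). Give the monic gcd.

1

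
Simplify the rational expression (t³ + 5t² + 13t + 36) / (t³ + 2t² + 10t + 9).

Apply the Euclidean algorithm:
  t³ + 5t² + 13t + 36 = (t³ + 2t² + 10t + 9) + (3t² + 3t + 27)
  t³ + 2t² + 10t + 9 = ((1/3)t + 1/3)(3t² + 3t + 27) + (0)
Last nonzero remainder: 3t² + 3t + 27. Dividing through by 3 gives the monic gcd t² + t + 9.
Cancel t² + t + 9 from numerator and denominator to get the reduced form.

(t + 4)/(t + 1)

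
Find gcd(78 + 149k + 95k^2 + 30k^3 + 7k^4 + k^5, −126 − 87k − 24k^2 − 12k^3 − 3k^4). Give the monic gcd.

6 + 5k + k^2

Euclidean algorithm in ℚ[k]:
  k^5 + 7k^4 + 30k^3 + 95k^2 + 149k + 78 = (−(1/3)k − 1)(−3k^4 − 12k^3 − 24k^2 − 87k − 126) + (10k^3 + 42k^2 + 20k − 48)
  −3k^4 − 12k^3 − 24k^2 − 87k − 126 = (−(3/10)k + 3/50)(10k^3 + 42k^2 + 20k − 48) + (−(513/25)k^2 − (513/5)k − 3078/25)
  10k^3 + 42k^2 + 20k − 48 = (−(250/513)k + 200/513)(−(513/25)k^2 − (513/5)k − 3078/25) + (0)
Last nonzero remainder: −(513/25)k^2 − (513/5)k − 3078/25. Dividing through by −513/25 gives the monic gcd k^2 + 5k + 6.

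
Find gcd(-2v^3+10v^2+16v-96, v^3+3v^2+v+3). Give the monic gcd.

Euclidean algorithm in ℚ[v]:
  -2v^3+10v^2+16v-96 = (-2)(v^3+3v^2+v+3) + (16v^2+18v-90)
  v^3+3v^2+v+3 = ((1/16)v+15/128)(16v^2+18v-90) + ((289/64)v+867/64)
  16v^2+18v-90 = ((1024/289)v-1920/289)((289/64)v+867/64) + (0)
Last nonzero remainder: (289/64)v+867/64. Dividing through by 289/64 gives the monic gcd v+3.

v+3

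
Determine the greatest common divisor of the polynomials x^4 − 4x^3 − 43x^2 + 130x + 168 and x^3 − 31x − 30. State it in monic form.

Euclidean algorithm in ℚ[x]:
  x^4 − 4x^3 − 43x^2 + 130x + 168 = (x − 4)(x^3 − 31x − 30) + (−12x^2 + 36x + 48)
  x^3 − 31x − 30 = (−(1/12)x − 1/4)(−12x^2 + 36x + 48) + (−18x − 18)
  −12x^2 + 36x + 48 = ((2/3)x − 8/3)(−18x − 18) + (0)
Last nonzero remainder: −18x − 18. Dividing through by −18 gives the monic gcd x + 1.

x + 1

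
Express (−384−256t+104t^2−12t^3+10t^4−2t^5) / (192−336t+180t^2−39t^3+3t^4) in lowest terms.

(−24−28t−6t^2−2t^3)/(12−15t+3t^2)

By polynomial division,
  −2t^5+10t^4−12t^3+104t^2−256t−384 = (−(2/3)t−16/3)(3t^4−39t^3+180t^2−336t+192) + (−100t^3+840t^2−1920t+640)
  3t^4−39t^3+180t^2−336t+192 = (−(3/100)t+69/500)(−100t^3+840t^2−1920t+640) + ((162/25)t^2−(1296/25)t+2592/25)
  −100t^3+840t^2−1920t+640 = (−(1250/81)t+500/81)((162/25)t^2−(1296/25)t+2592/25) + (0)
Last nonzero remainder: (162/25)t^2−(1296/25)t+2592/25. Dividing through by 162/25 gives the monic gcd t^2−8t+16.
Cancel t^2−8t+16 from numerator and denominator to get the reduced form.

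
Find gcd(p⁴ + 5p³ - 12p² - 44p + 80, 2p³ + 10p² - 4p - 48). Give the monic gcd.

By polynomial division,
  p⁴ + 5p³ - 12p² - 44p + 80 = ((1/2)p)(2p³ + 10p² - 4p - 48) + (-10p² - 20p + 80)
  2p³ + 10p² - 4p - 48 = (-(1/5)p - 3/5)(-10p² - 20p + 80) + (0)
Last nonzero remainder: -10p² - 20p + 80. Dividing through by -10 gives the monic gcd p² + 2p - 8.

p² + 2p - 8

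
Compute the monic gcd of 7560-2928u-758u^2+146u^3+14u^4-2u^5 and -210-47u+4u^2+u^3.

-210-47u+4u^2+u^3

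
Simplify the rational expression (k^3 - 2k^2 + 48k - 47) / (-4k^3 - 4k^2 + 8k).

(-k^2 + k - 47)/(4k^2 + 8k)

By polynomial division,
  k^3 - 2k^2 + 48k - 47 = (-1/4)(-4k^3 - 4k^2 + 8k) + (-3k^2 + 50k - 47)
  -4k^3 - 4k^2 + 8k = ((4/3)k + 212/9)(-3k^2 + 50k - 47) + (-(9964/9)k + 9964/9)
  -3k^2 + 50k - 47 = ((27/9964)k - 9/212)(-(9964/9)k + 9964/9) + (0)
Last nonzero remainder: -(9964/9)k + 9964/9. Dividing through by -9964/9 gives the monic gcd k - 1.
Cancel k - 1 from numerator and denominator to get the reduced form.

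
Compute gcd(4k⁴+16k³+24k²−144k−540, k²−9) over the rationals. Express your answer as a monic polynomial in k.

Apply the Euclidean algorithm:
  4k⁴+16k³+24k²−144k−540 = (4k²+16k+60)(k²−9) + (0)
The last nonzero remainder k²−9 is already monic.

k²−9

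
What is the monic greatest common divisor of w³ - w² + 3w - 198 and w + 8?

Repeated division with remainder:
  w³ - w² + 3w - 198 = (w² - 9w + 75)(w + 8) + (-798)
  w + 8 = (-(1/798)w - 4/399)(-798) + (0)
The last nonzero remainder is the constant -798, so the polynomials are coprime and gcd = 1.

1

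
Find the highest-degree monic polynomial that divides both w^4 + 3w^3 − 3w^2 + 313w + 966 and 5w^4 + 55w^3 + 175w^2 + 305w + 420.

Repeated division with remainder:
  w^4 + 3w^3 − 3w^2 + 313w + 966 = (1/5)(5w^4 + 55w^3 + 175w^2 + 305w + 420) + (−8w^3 − 38w^2 + 252w + 882)
  5w^4 + 55w^3 + 175w^2 + 305w + 420 = (−(5/8)w − 125/32)(−8w^3 − 38w^2 + 252w + 882) + ((2945/16)w^2 + (14725/8)w + 61845/16)
  −8w^3 − 38w^2 + 252w + 882 = (−(128/2945)w + 672/2945)((2945/16)w^2 + (14725/8)w + 61845/16) + (0)
Last nonzero remainder: (2945/16)w^2 + (14725/8)w + 61845/16. Dividing through by 2945/16 gives the monic gcd w^2 + 10w + 21.

w^2 + 10w + 21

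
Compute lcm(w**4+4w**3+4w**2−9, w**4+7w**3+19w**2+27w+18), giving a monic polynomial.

Repeated division with remainder:
  w**4+4w**3+4w**2−9 = (w**4+7w**3+19w**2+27w+18) + (−3w**3−15w**2−27w−27)
  w**4+7w**3+19w**2+27w+18 = (−(1/3)w−2/3)(−3w**3−15w**2−27w−27) + (0)
Last nonzero remainder: −3w**3−15w**2−27w−27. Dividing through by −3 gives the monic gcd w**3+5w**2+9w+9.
Then lcm(f, g) = f·g / gcd(f, g); expanding and making the result monic gives the answer.

w**5+6w**4+12w**3+8w**2−9w−18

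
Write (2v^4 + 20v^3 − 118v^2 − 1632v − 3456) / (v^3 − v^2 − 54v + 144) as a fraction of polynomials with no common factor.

(2v^3 + 4v^2 − 150v − 432)/(v^2 − 9v + 18)

By polynomial division,
  2v^4 + 20v^3 − 118v^2 − 1632v − 3456 = (2v + 22)(v^3 − v^2 − 54v + 144) + (12v^2 − 732v − 6624)
  v^3 − v^2 − 54v + 144 = ((1/12)v + 5)(12v^2 − 732v − 6624) + (4158v + 33264)
  12v^2 − 732v − 6624 = ((2/693)v − 46/231)(4158v + 33264) + (0)
Last nonzero remainder: 4158v + 33264. Dividing through by 4158 gives the monic gcd v + 8.
Cancel v + 8 from numerator and denominator to get the reduced form.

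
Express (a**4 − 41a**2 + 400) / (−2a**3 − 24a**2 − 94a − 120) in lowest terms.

Euclidean algorithm in ℚ[a]:
  a**4 − 41a**2 + 400 = (−(1/2)a + 6)(−2a**3 − 24a**2 − 94a − 120) + (56a**2 + 504a + 1120)
  −2a**3 − 24a**2 − 94a − 120 = (−(1/28)a − 3/28)(56a**2 + 504a + 1120) + (0)
Last nonzero remainder: 56a**2 + 504a + 1120. Dividing through by 56 gives the monic gcd a**2 + 9a + 20.
Cancel a**2 + 9a + 20 from numerator and denominator to get the reduced form.

(−a**2 + 9a − 20)/(2a + 6)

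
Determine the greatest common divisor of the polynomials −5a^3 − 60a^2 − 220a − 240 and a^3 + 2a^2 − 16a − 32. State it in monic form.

Apply the Euclidean algorithm:
  −5a^3 − 60a^2 − 220a − 240 = (−5)(a^3 + 2a^2 − 16a − 32) + (−50a^2 − 300a − 400)
  a^3 + 2a^2 − 16a − 32 = (−(1/50)a + 2/25)(−50a^2 − 300a − 400) + (0)
Last nonzero remainder: −50a^2 − 300a − 400. Dividing through by −50 gives the monic gcd a^2 + 6a + 8.

a^2 + 6a + 8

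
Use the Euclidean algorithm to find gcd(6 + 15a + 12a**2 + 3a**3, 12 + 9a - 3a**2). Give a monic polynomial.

By polynomial division,
  3a**3 + 12a**2 + 15a + 6 = (-a - 7)(-3a**2 + 9a + 12) + (90a + 90)
  -3a**2 + 9a + 12 = (-(1/30)a + 2/15)(90a + 90) + (0)
Last nonzero remainder: 90a + 90. Dividing through by 90 gives the monic gcd a + 1.

1 + a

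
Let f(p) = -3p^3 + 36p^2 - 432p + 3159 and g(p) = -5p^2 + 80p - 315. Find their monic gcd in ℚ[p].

By polynomial division,
  -3p^3 + 36p^2 - 432p + 3159 = ((3/5)p + 12/5)(-5p^2 + 80p - 315) + (-435p + 3915)
  -5p^2 + 80p - 315 = ((1/87)p - 7/87)(-435p + 3915) + (0)
Last nonzero remainder: -435p + 3915. Dividing through by -435 gives the monic gcd p - 9.

p - 9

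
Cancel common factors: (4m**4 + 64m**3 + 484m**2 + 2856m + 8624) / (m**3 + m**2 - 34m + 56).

(4m**3 + 36m**2 + 232m + 1232)/(m**2 - 6m + 8)

Apply the Euclidean algorithm:
  4m**4 + 64m**3 + 484m**2 + 2856m + 8624 = (4m + 60)(m**3 + m**2 - 34m + 56) + (560m**2 + 4672m + 5264)
  m**3 + m**2 - 34m + 56 = ((1/560)m - 257/19600)(560m**2 + 4672m + 5264) + ((21879/1225)m + 21879/175)
  560m**2 + 4672m + 5264 = ((686000/21879)m + 921200/21879)((21879/1225)m + 21879/175) + (0)
Last nonzero remainder: (21879/1225)m + 21879/175. Dividing through by 21879/1225 gives the monic gcd m + 7.
Cancel m + 7 from numerator and denominator to get the reduced form.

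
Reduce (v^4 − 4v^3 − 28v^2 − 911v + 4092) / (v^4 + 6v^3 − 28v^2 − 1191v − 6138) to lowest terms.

Repeated division with remainder:
  v^4 − 4v^3 − 28v^2 − 911v + 4092 = (v^4 + 6v^3 − 28v^2 − 1191v − 6138) + (−10v^3 + 280v + 10230)
  v^4 + 6v^3 − 28v^2 − 1191v − 6138 = (−(1/10)v − 3/5)(−10v^3 + 280v + 10230) + (0)
Last nonzero remainder: −10v^3 + 280v + 10230. Dividing through by −10 gives the monic gcd v^3 − 28v − 1023.
Cancel v^3 − 28v − 1023 from numerator and denominator to get the reduced form.

(v − 4)/(v + 6)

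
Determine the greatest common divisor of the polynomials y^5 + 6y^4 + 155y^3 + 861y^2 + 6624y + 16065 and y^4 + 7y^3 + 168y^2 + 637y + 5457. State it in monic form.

Euclidean algorithm in ℚ[y]:
  y^5 + 6y^4 + 155y^3 + 861y^2 + 6624y + 16065 = (y − 1)(y^4 + 7y^3 + 168y^2 + 637y + 5457) + (−6y^3 + 392y^2 + 1804y + 21522)
  y^4 + 7y^3 + 168y^2 + 637y + 5457 = (−(1/6)y − 217/18)(−6y^3 + 392y^2 + 1804y + 21522) + ((46750/9)y^2 + (233750/9)y + 794750/3)
  −6y^3 + 392y^2 + 1804y + 21522 = (−(27/23375)y + 1899/23375)((46750/9)y^2 + (233750/9)y + 794750/3) + (0)
Last nonzero remainder: (46750/9)y^2 + (233750/9)y + 794750/3. Dividing through by 46750/9 gives the monic gcd y^2 + 5y + 51.

y^2 + 5y + 51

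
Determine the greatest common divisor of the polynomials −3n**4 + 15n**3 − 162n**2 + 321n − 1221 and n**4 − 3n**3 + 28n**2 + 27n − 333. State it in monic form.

n**2 − 3n + 37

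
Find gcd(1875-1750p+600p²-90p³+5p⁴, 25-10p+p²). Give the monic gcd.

25-10p+p²

Euclidean algorithm in ℚ[p]:
  5p⁴-90p³+600p²-1750p+1875 = (5p²-40p+75)(p²-10p+25) + (0)
The last nonzero remainder p²-10p+25 is already monic.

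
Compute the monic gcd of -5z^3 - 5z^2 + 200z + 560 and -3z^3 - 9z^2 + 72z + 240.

Repeated division with remainder:
  -5z^3 - 5z^2 + 200z + 560 = (5/3)(-3z^3 - 9z^2 + 72z + 240) + (10z^2 + 80z + 160)
  -3z^3 - 9z^2 + 72z + 240 = (-(3/10)z + 3/2)(10z^2 + 80z + 160) + (0)
Last nonzero remainder: 10z^2 + 80z + 160. Dividing through by 10 gives the monic gcd z^2 + 8z + 16.

z^2 + 8z + 16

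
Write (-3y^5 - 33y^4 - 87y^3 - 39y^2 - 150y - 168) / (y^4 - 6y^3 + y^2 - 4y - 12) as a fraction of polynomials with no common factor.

Apply the Euclidean algorithm:
  -3y^5 - 33y^4 - 87y^3 - 39y^2 - 150y - 168 = (-3y - 51)(y^4 - 6y^3 + y^2 - 4y - 12) + (-390y^3 - 390y - 780)
  y^4 - 6y^3 + y^2 - 4y - 12 = (-(1/390)y + 1/65)(-390y^3 - 390y - 780) + (0)
Last nonzero remainder: -390y^3 - 390y - 780. Dividing through by -390 gives the monic gcd y^3 + y + 2.
Cancel y^3 + y + 2 from numerator and denominator to get the reduced form.

(-3y^2 - 33y - 84)/(y - 6)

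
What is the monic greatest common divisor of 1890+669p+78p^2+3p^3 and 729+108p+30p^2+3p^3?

9+p

Euclidean algorithm in ℚ[p]:
  3p^3+78p^2+669p+1890 = (3p^3+30p^2+108p+729) + (48p^2+561p+1161)
  3p^3+30p^2+108p+729 = ((1/16)p-27/256)(48p^2+561p+1161) + ((24219/256)p+217971/256)
  48p^2+561p+1161 = ((4096/8073)p+11008/8073)((24219/256)p+217971/256) + (0)
Last nonzero remainder: (24219/256)p+217971/256. Dividing through by 24219/256 gives the monic gcd p+9.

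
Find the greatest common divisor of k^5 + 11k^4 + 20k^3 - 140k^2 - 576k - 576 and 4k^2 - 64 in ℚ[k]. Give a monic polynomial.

Apply the Euclidean algorithm:
  k^5 + 11k^4 + 20k^3 - 140k^2 - 576k - 576 = ((1/4)k^3 + (11/4)k^2 + 9k + 9)(4k^2 - 64) + (0)
Last nonzero remainder: 4k^2 - 64. Dividing through by 4 gives the monic gcd k^2 - 16.

k^2 - 16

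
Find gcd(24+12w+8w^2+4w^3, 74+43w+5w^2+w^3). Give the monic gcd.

2+w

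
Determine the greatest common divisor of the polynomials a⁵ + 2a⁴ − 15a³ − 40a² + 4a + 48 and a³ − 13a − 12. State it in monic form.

a² − a − 12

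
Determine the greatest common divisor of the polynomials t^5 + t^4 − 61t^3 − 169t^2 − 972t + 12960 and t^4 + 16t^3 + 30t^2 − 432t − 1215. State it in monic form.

Apply the Euclidean algorithm:
  t^5 + t^4 − 61t^3 − 169t^2 − 972t + 12960 = (t − 15)(t^4 + 16t^3 + 30t^2 − 432t − 1215) + (149t^3 + 713t^2 − 6237t − 5265)
  t^4 + 16t^3 + 30t^2 − 432t − 1215 = ((1/149)t + 1671/22201)(149t^3 + 713t^2 − 6237t − 5265) + ((403920/22201)t^2 + (1615680/22201)t − 18176400/22201)
  149t^3 + 713t^2 − 6237t − 5265 = ((3307949/403920)t + 288613/44880)((403920/22201)t^2 + (1615680/22201)t − 18176400/22201) + (0)
Last nonzero remainder: (403920/22201)t^2 + (1615680/22201)t − 18176400/22201. Dividing through by 403920/22201 gives the monic gcd t^2 + 4t − 45.

t^2 + 4t − 45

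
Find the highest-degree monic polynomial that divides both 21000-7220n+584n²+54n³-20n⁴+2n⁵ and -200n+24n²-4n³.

Apply the Euclidean algorithm:
  2n⁵-20n⁴+54n³+584n²-7220n+21000 = (-(1/2)n²+2n+47/2)(-4n³+24n²-200n) + (420n²-2520n+21000)
  -4n³+24n²-200n = (-(1/105)n)(420n²-2520n+21000) + (0)
Last nonzero remainder: 420n²-2520n+21000. Dividing through by 420 gives the monic gcd n²-6n+50.

50-6n+n²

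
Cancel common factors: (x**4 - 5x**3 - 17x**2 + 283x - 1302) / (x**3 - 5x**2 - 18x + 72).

Repeated division with remainder:
  x**4 - 5x**3 - 17x**2 + 283x - 1302 = (x)(x**3 - 5x**2 - 18x + 72) + (x**2 + 211x - 1302)
  x**3 - 5x**2 - 18x + 72 = (x - 216)(x**2 + 211x - 1302) + (46860x - 281160)
  x**2 + 211x - 1302 = ((1/46860)x + 217/46860)(46860x - 281160) + (0)
Last nonzero remainder: 46860x - 281160. Dividing through by 46860 gives the monic gcd x - 6.
Cancel x - 6 from numerator and denominator to get the reduced form.

(x**3 + x**2 - 11x + 217)/(x**2 + x - 12)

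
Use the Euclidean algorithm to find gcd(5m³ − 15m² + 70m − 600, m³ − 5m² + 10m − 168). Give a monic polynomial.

Repeated division with remainder:
  5m³ − 15m² + 70m − 600 = (5)(m³ − 5m² + 10m − 168) + (10m² + 20m + 240)
  m³ − 5m² + 10m − 168 = ((1/10)m − 7/10)(10m² + 20m + 240) + (0)
Last nonzero remainder: 10m² + 20m + 240. Dividing through by 10 gives the monic gcd m² + 2m + 24.

m² + 2m + 24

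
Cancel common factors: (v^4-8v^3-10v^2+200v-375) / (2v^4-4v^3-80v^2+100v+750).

(v-3)/(2v+6)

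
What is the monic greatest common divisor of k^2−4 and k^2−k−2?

k−2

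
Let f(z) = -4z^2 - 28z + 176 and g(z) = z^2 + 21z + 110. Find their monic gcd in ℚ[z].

Euclidean algorithm in ℚ[z]:
  -4z^2 - 28z + 176 = (-4)(z^2 + 21z + 110) + (56z + 616)
  z^2 + 21z + 110 = ((1/56)z + 5/28)(56z + 616) + (0)
Last nonzero remainder: 56z + 616. Dividing through by 56 gives the monic gcd z + 11.

z + 11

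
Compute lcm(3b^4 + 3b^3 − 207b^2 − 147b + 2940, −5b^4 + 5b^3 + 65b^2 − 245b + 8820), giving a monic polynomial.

Repeated division with remainder:
  3b^4 + 3b^3 − 207b^2 − 147b + 2940 = (−3/5)(−5b^4 + 5b^3 + 65b^2 − 245b + 8820) + (6b^3 − 168b^2 − 294b + 8232)
  −5b^4 + 5b^3 + 65b^2 − 245b + 8820 = (−(5/6)b − 45/2)(6b^3 − 168b^2 − 294b + 8232) + (−3960b^2 + 194040)
  6b^3 − 168b^2 − 294b + 8232 = (−(1/660)b + 7/165)(−3960b^2 + 194040) + (0)
Last nonzero remainder: −3960b^2 + 194040. Dividing through by −3960 gives the monic gcd b^2 − 49.
Then lcm(f, g) = f·g / gcd(f, g); expanding and making the result monic gives the answer.

b^6 − 34b^4 + 56b^3 − 1455b^2 − 2744b + 35280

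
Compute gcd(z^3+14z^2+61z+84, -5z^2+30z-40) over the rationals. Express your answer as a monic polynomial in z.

1

Apply the Euclidean algorithm:
  z^3+14z^2+61z+84 = (-(1/5)z-4)(-5z^2+30z-40) + (173z-76)
  -5z^2+30z-40 = (-(5/173)z+4810/29929)(173z-76) + (-831600/29929)
  173z-76 = (-(5177717/831600)z+568651/207900)(-831600/29929) + (0)
The last nonzero remainder is the constant -831600/29929, so the polynomials are coprime and gcd = 1.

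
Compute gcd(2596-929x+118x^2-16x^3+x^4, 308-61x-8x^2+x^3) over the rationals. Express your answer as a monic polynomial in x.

Repeated division with remainder:
  x^4-16x^3+118x^2-929x+2596 = (x-8)(x^3-8x^2-61x+308) + (115x^2-1725x+5060)
  x^3-8x^2-61x+308 = ((1/115)x+7/115)(115x^2-1725x+5060) + (0)
Last nonzero remainder: 115x^2-1725x+5060. Dividing through by 115 gives the monic gcd x^2-15x+44.

44-15x+x^2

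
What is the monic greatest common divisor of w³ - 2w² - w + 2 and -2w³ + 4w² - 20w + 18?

w - 1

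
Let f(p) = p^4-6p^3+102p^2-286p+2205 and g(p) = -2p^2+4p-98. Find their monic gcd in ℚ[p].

p^2-2p+49

By polynomial division,
  p^4-6p^3+102p^2-286p+2205 = (-(1/2)p^2+2p-45/2)(-2p^2+4p-98) + (0)
Last nonzero remainder: -2p^2+4p-98. Dividing through by -2 gives the monic gcd p^2-2p+49.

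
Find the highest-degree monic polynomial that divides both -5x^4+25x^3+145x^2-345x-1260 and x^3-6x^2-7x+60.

Apply the Euclidean algorithm:
  -5x^4+25x^3+145x^2-345x-1260 = (-5x-5)(x^3-6x^2-7x+60) + (80x^2-80x-960)
  x^3-6x^2-7x+60 = ((1/80)x-1/16)(80x^2-80x-960) + (0)
Last nonzero remainder: 80x^2-80x-960. Dividing through by 80 gives the monic gcd x^2-x-12.

x^2-x-12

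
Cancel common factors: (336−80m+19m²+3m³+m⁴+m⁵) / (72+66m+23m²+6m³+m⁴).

(28−9m+m³)/(6+5m+m²)

Euclidean algorithm in ℚ[m]:
  m⁵+m⁴+3m³+19m²−80m+336 = (m−5)(m⁴+6m³+23m²+66m+72) + (10m³+68m²+178m+696)
  m⁴+6m³+23m²+66m+72 = ((1/10)m−2/25)(10m³+68m²+178m+696) + ((266/25)m²+(266/25)m+3192/25)
  10m³+68m²+178m+696 = ((125/133)m+725/133)((266/25)m²+(266/25)m+3192/25) + (0)
Last nonzero remainder: (266/25)m²+(266/25)m+3192/25. Dividing through by 266/25 gives the monic gcd m²+m+12.
Cancel m²+m+12 from numerator and denominator to get the reduced form.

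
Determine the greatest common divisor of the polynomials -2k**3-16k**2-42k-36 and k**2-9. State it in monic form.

k+3

By polynomial division,
  -2k**3-16k**2-42k-36 = (-2k-16)(k**2-9) + (-60k-180)
  k**2-9 = (-(1/60)k+1/20)(-60k-180) + (0)
Last nonzero remainder: -60k-180. Dividing through by -60 gives the monic gcd k+3.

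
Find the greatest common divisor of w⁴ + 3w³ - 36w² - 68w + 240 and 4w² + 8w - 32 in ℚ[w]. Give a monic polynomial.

Apply the Euclidean algorithm:
  w⁴ + 3w³ - 36w² - 68w + 240 = ((1/4)w² + (1/4)w - 15/2)(4w² + 8w - 32) + (0)
Last nonzero remainder: 4w² + 8w - 32. Dividing through by 4 gives the monic gcd w² + 2w - 8.

w² + 2w - 8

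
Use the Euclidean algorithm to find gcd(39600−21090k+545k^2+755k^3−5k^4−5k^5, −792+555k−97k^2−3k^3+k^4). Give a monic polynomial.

9−6k+k^2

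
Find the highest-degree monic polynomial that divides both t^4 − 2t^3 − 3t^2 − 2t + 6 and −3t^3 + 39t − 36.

Euclidean algorithm in ℚ[t]:
  t^4 − 2t^3 − 3t^2 − 2t + 6 = (−(1/3)t + 2/3)(−3t^3 + 39t − 36) + (10t^2 − 40t + 30)
  −3t^3 + 39t − 36 = (−(3/10)t − 6/5)(10t^2 − 40t + 30) + (0)
Last nonzero remainder: 10t^2 − 40t + 30. Dividing through by 10 gives the monic gcd t^2 − 4t + 3.

t^2 − 4t + 3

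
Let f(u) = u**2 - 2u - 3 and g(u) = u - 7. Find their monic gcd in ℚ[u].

Euclidean algorithm in ℚ[u]:
  u**2 - 2u - 3 = (u + 5)(u - 7) + (32)
  u - 7 = ((1/32)u - 7/32)(32) + (0)
The last nonzero remainder is the constant 32, so the polynomials are coprime and gcd = 1.

1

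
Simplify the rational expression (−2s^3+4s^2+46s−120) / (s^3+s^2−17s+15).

(−2s+8)/(s−1)

Euclidean algorithm in ℚ[s]:
  −2s^3+4s^2+46s−120 = (−2)(s^3+s^2−17s+15) + (6s^2+12s−90)
  s^3+s^2−17s+15 = ((1/6)s−1/6)(6s^2+12s−90) + (0)
Last nonzero remainder: 6s^2+12s−90. Dividing through by 6 gives the monic gcd s^2+2s−15.
Cancel s^2+2s−15 from numerator and denominator to get the reduced form.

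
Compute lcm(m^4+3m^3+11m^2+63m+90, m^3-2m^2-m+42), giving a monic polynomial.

m^6-2m^5+10m^4+50m^3-71m^2+432m+1260

Apply the Euclidean algorithm:
  m^4+3m^3+11m^2+63m+90 = (m+5)(m^3-2m^2-m+42) + (22m^2+26m-120)
  m^3-2m^2-m+42 = ((1/22)m-35/242)(22m^2+26m-120) + ((994/121)m+2982/121)
  22m^2+26m-120 = ((1331/497)m-2420/497)((994/121)m+2982/121) + (0)
Last nonzero remainder: (994/121)m+2982/121. Dividing through by 994/121 gives the monic gcd m+3.
Then lcm(f, g) = f·g / gcd(f, g); expanding and making the result monic gives the answer.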